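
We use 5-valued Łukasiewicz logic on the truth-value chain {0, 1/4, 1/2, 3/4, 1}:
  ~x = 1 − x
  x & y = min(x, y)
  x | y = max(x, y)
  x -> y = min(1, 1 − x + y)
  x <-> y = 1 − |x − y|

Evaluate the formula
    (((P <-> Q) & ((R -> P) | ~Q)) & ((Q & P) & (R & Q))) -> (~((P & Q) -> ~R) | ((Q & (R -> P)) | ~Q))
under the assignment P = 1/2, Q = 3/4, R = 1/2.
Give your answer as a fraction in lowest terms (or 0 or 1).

P <-> Q = 1/2 <-> 3/4 = 3/4
R -> P = 1/2 -> 1/2 = 1
~Q = ~3/4 = 1/4
(R -> P) | ~Q = 1 | 1/4 = 1
(P <-> Q) & ((R -> P) | ~Q) = 3/4 & 1 = 3/4
Q & P = 3/4 & 1/2 = 1/2
R & Q = 1/2 & 3/4 = 1/2
(Q & P) & (R & Q) = 1/2 & 1/2 = 1/2
((P <-> Q) & ((R -> P) | ~Q)) & ((Q & P) & (R & Q)) = 3/4 & 1/2 = 1/2
P & Q = 1/2 & 3/4 = 1/2
~R = ~1/2 = 1/2
(P & Q) -> ~R = 1/2 -> 1/2 = 1
~((P & Q) -> ~R) = ~1 = 0
R -> P = 1/2 -> 1/2 = 1
Q & (R -> P) = 3/4 & 1 = 3/4
~Q = ~3/4 = 1/4
(Q & (R -> P)) | ~Q = 3/4 | 1/4 = 3/4
~((P & Q) -> ~R) | ((Q & (R -> P)) | ~Q) = 0 | 3/4 = 3/4
(((P <-> Q) & ((R -> P) | ~Q)) & ((Q & P) & (R & Q))) -> (~((P & Q) -> ~R) | ((Q & (R -> P)) | ~Q)) = 1/2 -> 3/4 = 1

1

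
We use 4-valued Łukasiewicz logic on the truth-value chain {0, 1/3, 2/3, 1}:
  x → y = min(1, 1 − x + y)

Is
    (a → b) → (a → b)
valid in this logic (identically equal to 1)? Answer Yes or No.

a = 0, b = 0 ↦ 1
a = 0, b = 1/3 ↦ 1
a = 0, b = 2/3 ↦ 1
a = 0, b = 1 ↦ 1
a = 1/3, b = 0 ↦ 1
a = 1/3, b = 1/3 ↦ 1
a = 1/3, b = 2/3 ↦ 1
a = 1/3, b = 1 ↦ 1
a = 2/3, b = 0 ↦ 1
a = 2/3, b = 1/3 ↦ 1
a = 2/3, b = 2/3 ↦ 1
a = 2/3, b = 1 ↦ 1
a = 1, b = 0 ↦ 1
a = 1, b = 1/3 ↦ 1
a = 1, b = 2/3 ↦ 1
a = 1, b = 1 ↦ 1
Every assignment gives a value ≥ 1.

Yes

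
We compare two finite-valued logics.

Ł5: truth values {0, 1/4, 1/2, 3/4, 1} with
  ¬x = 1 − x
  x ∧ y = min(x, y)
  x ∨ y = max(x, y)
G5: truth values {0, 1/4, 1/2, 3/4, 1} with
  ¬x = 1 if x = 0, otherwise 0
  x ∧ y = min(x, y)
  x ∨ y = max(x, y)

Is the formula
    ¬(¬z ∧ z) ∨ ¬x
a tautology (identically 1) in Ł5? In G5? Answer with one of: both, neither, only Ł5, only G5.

only G5

In Ł5: at x = 1/4, z = 1/4 the value is 3/4 — not a tautology.
In G5: every assignment gives 1 — tautology.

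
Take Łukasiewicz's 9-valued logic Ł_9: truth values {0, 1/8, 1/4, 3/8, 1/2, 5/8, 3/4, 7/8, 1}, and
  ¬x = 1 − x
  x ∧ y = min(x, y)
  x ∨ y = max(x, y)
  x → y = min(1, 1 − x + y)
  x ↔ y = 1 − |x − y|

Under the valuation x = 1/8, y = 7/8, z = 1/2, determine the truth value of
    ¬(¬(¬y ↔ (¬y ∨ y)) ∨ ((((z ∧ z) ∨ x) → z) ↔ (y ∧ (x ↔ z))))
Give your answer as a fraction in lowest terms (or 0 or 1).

1/4

¬y = ¬7/8 = 1/8
¬y = ¬7/8 = 1/8
¬y ∨ y = 1/8 ∨ 7/8 = 7/8
¬y ↔ (¬y ∨ y) = 1/8 ↔ 7/8 = 1/4
¬(¬y ↔ (¬y ∨ y)) = ¬1/4 = 3/4
z ∧ z = 1/2 ∧ 1/2 = 1/2
(z ∧ z) ∨ x = 1/2 ∨ 1/8 = 1/2
((z ∧ z) ∨ x) → z = 1/2 → 1/2 = 1
x ↔ z = 1/8 ↔ 1/2 = 5/8
y ∧ (x ↔ z) = 7/8 ∧ 5/8 = 5/8
(((z ∧ z) ∨ x) → z) ↔ (y ∧ (x ↔ z)) = 1 ↔ 5/8 = 5/8
¬(¬y ↔ (¬y ∨ y)) ∨ ((((z ∧ z) ∨ x) → z) ↔ (y ∧ (x ↔ z))) = 3/4 ∨ 5/8 = 3/4
¬(¬(¬y ↔ (¬y ∨ y)) ∨ ((((z ∧ z) ∨ x) → z) ↔ (y ∧ (x ↔ z)))) = ¬3/4 = 1/4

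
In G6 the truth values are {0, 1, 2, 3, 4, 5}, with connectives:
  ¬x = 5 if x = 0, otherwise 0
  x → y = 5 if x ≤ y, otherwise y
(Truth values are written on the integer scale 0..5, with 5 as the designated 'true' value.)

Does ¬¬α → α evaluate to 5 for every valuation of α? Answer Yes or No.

No

Counterexample: take α = 1.
¬α = ¬1 = 0
¬¬α = ¬0 = 5
¬¬α → α = 5 → 1 = 1
This gives 1 ≠ 5.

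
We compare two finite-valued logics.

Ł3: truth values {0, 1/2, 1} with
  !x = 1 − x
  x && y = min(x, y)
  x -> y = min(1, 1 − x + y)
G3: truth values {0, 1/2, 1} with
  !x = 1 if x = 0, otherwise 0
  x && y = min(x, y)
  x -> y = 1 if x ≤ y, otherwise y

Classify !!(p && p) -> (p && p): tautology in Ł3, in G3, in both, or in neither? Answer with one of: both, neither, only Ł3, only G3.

In Ł3: every assignment gives 1 — tautology.
In G3: at p = 1/2 the value is 1/2 — not a tautology.

only Ł3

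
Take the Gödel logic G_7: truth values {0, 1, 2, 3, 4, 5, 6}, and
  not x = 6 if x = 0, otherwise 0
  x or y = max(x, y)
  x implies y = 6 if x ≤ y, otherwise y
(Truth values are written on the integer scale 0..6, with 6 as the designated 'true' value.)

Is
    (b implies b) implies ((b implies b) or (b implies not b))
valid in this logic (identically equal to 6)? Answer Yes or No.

Yes

b = 0 ↦ 6
b = 1 ↦ 6
b = 2 ↦ 6
b = 3 ↦ 6
b = 4 ↦ 6
b = 5 ↦ 6
b = 6 ↦ 6
Every assignment gives a value ≥ 6.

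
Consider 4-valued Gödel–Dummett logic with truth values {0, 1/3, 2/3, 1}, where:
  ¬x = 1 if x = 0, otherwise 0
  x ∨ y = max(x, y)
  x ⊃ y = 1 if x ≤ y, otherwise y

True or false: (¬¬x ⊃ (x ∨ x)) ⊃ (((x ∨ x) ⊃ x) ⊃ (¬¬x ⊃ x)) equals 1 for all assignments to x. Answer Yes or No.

x = 0 ↦ 1
x = 1/3 ↦ 1
x = 2/3 ↦ 1
x = 1 ↦ 1
Every assignment gives a value ≥ 1.

Yes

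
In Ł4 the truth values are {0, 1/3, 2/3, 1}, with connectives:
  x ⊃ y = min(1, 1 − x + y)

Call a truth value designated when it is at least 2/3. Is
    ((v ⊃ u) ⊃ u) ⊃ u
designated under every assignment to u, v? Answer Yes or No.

No

Counterexample: take u = 0, v = 2/3.
v ⊃ u = 2/3 ⊃ 0 = 1/3
(v ⊃ u) ⊃ u = 1/3 ⊃ 0 = 2/3
((v ⊃ u) ⊃ u) ⊃ u = 2/3 ⊃ 0 = 1/3
This gives 1/3, which is below 2/3.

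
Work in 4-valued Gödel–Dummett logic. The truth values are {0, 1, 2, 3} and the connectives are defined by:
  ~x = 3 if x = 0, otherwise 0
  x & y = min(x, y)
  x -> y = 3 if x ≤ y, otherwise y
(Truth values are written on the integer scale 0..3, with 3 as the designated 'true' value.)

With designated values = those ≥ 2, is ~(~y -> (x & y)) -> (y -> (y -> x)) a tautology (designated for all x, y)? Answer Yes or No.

x = 0, y = 0 ↦ 3
x = 0, y = 1 ↦ 3
x = 0, y = 2 ↦ 3
x = 0, y = 3 ↦ 3
x = 1, y = 0 ↦ 3
x = 1, y = 1 ↦ 3
x = 1, y = 2 ↦ 3
x = 1, y = 3 ↦ 3
x = 2, y = 0 ↦ 3
x = 2, y = 1 ↦ 3
x = 2, y = 2 ↦ 3
x = 2, y = 3 ↦ 3
x = 3, y = 0 ↦ 3
x = 3, y = 1 ↦ 3
x = 3, y = 2 ↦ 3
x = 3, y = 3 ↦ 3
Every assignment gives a value ≥ 2.

Yes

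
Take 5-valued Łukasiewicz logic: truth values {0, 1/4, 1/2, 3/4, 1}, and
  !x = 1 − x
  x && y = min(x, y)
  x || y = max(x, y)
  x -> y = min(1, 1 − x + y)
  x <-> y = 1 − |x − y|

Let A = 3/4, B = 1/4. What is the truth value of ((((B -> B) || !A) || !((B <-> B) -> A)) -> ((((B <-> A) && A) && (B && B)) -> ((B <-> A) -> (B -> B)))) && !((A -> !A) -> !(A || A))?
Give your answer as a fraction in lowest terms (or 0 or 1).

1/4

B -> B = 1/4 -> 1/4 = 1
!A = !3/4 = 1/4
(B -> B) || !A = 1 || 1/4 = 1
B <-> B = 1/4 <-> 1/4 = 1
(B <-> B) -> A = 1 -> 3/4 = 3/4
!((B <-> B) -> A) = !3/4 = 1/4
((B -> B) || !A) || !((B <-> B) -> A) = 1 || 1/4 = 1
B <-> A = 1/4 <-> 3/4 = 1/2
(B <-> A) && A = 1/2 && 3/4 = 1/2
B && B = 1/4 && 1/4 = 1/4
((B <-> A) && A) && (B && B) = 1/2 && 1/4 = 1/4
B <-> A = 1/4 <-> 3/4 = 1/2
B -> B = 1/4 -> 1/4 = 1
(B <-> A) -> (B -> B) = 1/2 -> 1 = 1
(((B <-> A) && A) && (B && B)) -> ((B <-> A) -> (B -> B)) = 1/4 -> 1 = 1
(((B -> B) || !A) || !((B <-> B) -> A)) -> ((((B <-> A) && A) && (B && B)) -> ((B <-> A) -> (B -> B))) = 1 -> 1 = 1
!A = !3/4 = 1/4
A -> !A = 3/4 -> 1/4 = 1/2
A || A = 3/4 || 3/4 = 3/4
!(A || A) = !3/4 = 1/4
(A -> !A) -> !(A || A) = 1/2 -> 1/4 = 3/4
!((A -> !A) -> !(A || A)) = !3/4 = 1/4
((((B -> B) || !A) || !((B <-> B) -> A)) -> ((((B <-> A) && A) && (B && B)) -> ((B <-> A) -> (B -> B)))) && !((A -> !A) -> !(A || A)) = 1 && 1/4 = 1/4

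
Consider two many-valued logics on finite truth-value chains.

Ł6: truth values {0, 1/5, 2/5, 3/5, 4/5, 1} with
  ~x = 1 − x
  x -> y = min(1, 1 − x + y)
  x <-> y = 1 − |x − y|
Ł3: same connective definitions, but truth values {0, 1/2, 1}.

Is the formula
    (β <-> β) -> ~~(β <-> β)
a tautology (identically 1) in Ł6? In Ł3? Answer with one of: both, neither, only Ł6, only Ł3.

both

In Ł6: every assignment gives 1 — tautology.
In Ł3: every assignment gives 1 — tautology.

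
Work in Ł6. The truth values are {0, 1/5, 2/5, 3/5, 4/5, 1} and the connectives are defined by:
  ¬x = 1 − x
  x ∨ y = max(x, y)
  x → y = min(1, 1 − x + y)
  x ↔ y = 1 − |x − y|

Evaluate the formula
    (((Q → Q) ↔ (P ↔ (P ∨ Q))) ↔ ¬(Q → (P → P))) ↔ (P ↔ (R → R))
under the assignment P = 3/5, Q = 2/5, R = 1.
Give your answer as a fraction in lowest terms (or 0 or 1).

2/5

Q → Q = 2/5 → 2/5 = 1
P ∨ Q = 3/5 ∨ 2/5 = 3/5
P ↔ (P ∨ Q) = 3/5 ↔ 3/5 = 1
(Q → Q) ↔ (P ↔ (P ∨ Q)) = 1 ↔ 1 = 1
P → P = 3/5 → 3/5 = 1
Q → (P → P) = 2/5 → 1 = 1
¬(Q → (P → P)) = ¬1 = 0
((Q → Q) ↔ (P ↔ (P ∨ Q))) ↔ ¬(Q → (P → P)) = 1 ↔ 0 = 0
R → R = 1 → 1 = 1
P ↔ (R → R) = 3/5 ↔ 1 = 3/5
(((Q → Q) ↔ (P ↔ (P ∨ Q))) ↔ ¬(Q → (P → P))) ↔ (P ↔ (R → R)) = 0 ↔ 3/5 = 2/5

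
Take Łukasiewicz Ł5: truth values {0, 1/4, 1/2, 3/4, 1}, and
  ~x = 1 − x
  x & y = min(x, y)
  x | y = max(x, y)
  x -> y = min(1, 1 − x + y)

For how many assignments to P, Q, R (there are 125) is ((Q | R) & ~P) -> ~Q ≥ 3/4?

99

value 1: 85 assignments (counts)
value 3/4: 14 assignments (counts)
value 1/2: 15 assignments
value 1/4: 6 assignments
value 0: 5 assignments
So 99 of the 125 assignments meet the threshold.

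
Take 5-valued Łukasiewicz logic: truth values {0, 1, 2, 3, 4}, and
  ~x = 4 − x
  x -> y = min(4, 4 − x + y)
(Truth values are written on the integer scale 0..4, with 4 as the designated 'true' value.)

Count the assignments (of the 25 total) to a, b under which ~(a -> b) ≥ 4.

1

value 4: 1 assignment (counts)
value 3: 2 assignments
value 2: 3 assignments
value 1: 4 assignments
value 0: 15 assignments
So 1 of the 25 assignments meets the threshold.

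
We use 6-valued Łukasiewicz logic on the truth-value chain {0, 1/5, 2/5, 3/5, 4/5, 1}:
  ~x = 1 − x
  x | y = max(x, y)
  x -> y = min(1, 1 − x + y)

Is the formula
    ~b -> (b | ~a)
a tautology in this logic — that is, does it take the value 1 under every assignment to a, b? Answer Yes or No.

No

Counterexample: take a = 1/5, b = 0.
~b = ~0 = 1
~a = ~1/5 = 4/5
b | ~a = 0 | 4/5 = 4/5
~b -> (b | ~a) = 1 -> 4/5 = 4/5
This gives 4/5 ≠ 1.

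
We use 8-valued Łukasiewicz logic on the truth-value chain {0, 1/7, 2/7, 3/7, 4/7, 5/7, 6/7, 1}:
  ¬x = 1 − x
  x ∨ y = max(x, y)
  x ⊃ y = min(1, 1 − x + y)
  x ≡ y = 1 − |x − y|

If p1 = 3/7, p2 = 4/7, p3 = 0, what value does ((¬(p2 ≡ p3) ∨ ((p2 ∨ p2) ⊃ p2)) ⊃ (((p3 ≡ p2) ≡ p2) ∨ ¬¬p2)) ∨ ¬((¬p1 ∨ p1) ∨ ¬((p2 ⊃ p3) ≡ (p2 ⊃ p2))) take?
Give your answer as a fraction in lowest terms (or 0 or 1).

p2 ≡ p3 = 4/7 ≡ 0 = 3/7
¬(p2 ≡ p3) = ¬3/7 = 4/7
p2 ∨ p2 = 4/7 ∨ 4/7 = 4/7
(p2 ∨ p2) ⊃ p2 = 4/7 ⊃ 4/7 = 1
¬(p2 ≡ p3) ∨ ((p2 ∨ p2) ⊃ p2) = 4/7 ∨ 1 = 1
p3 ≡ p2 = 0 ≡ 4/7 = 3/7
(p3 ≡ p2) ≡ p2 = 3/7 ≡ 4/7 = 6/7
¬p2 = ¬4/7 = 3/7
¬¬p2 = ¬3/7 = 4/7
((p3 ≡ p2) ≡ p2) ∨ ¬¬p2 = 6/7 ∨ 4/7 = 6/7
(¬(p2 ≡ p3) ∨ ((p2 ∨ p2) ⊃ p2)) ⊃ (((p3 ≡ p2) ≡ p2) ∨ ¬¬p2) = 1 ⊃ 6/7 = 6/7
¬p1 = ¬3/7 = 4/7
¬p1 ∨ p1 = 4/7 ∨ 3/7 = 4/7
p2 ⊃ p3 = 4/7 ⊃ 0 = 3/7
p2 ⊃ p2 = 4/7 ⊃ 4/7 = 1
(p2 ⊃ p3) ≡ (p2 ⊃ p2) = 3/7 ≡ 1 = 3/7
¬((p2 ⊃ p3) ≡ (p2 ⊃ p2)) = ¬3/7 = 4/7
(¬p1 ∨ p1) ∨ ¬((p2 ⊃ p3) ≡ (p2 ⊃ p2)) = 4/7 ∨ 4/7 = 4/7
¬((¬p1 ∨ p1) ∨ ¬((p2 ⊃ p3) ≡ (p2 ⊃ p2))) = ¬4/7 = 3/7
((¬(p2 ≡ p3) ∨ ((p2 ∨ p2) ⊃ p2)) ⊃ (((p3 ≡ p2) ≡ p2) ∨ ¬¬p2)) ∨ ¬((¬p1 ∨ p1) ∨ ¬((p2 ⊃ p3) ≡ (p2 ⊃ p2))) = 6/7 ∨ 3/7 = 6/7

6/7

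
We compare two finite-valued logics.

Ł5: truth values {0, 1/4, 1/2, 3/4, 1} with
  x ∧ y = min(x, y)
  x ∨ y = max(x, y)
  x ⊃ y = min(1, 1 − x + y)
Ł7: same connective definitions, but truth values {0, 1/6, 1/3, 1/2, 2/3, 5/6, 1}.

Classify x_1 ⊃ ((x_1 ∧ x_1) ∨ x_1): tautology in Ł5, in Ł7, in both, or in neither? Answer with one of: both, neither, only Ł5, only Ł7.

both

In Ł5: every assignment gives 1 — tautology.
In Ł7: every assignment gives 1 — tautology.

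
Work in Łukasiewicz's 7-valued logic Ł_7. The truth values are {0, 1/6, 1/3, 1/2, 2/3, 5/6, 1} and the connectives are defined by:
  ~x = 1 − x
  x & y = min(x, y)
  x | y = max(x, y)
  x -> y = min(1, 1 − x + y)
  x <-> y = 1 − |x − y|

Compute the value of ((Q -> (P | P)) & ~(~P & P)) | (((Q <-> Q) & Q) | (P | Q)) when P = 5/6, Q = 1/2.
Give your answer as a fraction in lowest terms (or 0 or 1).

5/6

P | P = 5/6 | 5/6 = 5/6
Q -> (P | P) = 1/2 -> 5/6 = 1
~P = ~5/6 = 1/6
~P & P = 1/6 & 5/6 = 1/6
~(~P & P) = ~1/6 = 5/6
(Q -> (P | P)) & ~(~P & P) = 1 & 5/6 = 5/6
Q <-> Q = 1/2 <-> 1/2 = 1
(Q <-> Q) & Q = 1 & 1/2 = 1/2
P | Q = 5/6 | 1/2 = 5/6
((Q <-> Q) & Q) | (P | Q) = 1/2 | 5/6 = 5/6
((Q -> (P | P)) & ~(~P & P)) | (((Q <-> Q) & Q) | (P | Q)) = 5/6 | 5/6 = 5/6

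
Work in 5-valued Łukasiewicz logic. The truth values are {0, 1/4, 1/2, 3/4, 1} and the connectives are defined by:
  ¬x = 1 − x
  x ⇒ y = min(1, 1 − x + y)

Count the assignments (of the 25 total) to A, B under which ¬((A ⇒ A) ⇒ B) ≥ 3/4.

value 1: 5 assignments (counts)
value 3/4: 5 assignments (counts)
value 1/2: 5 assignments
value 1/4: 5 assignments
value 0: 5 assignments
So 10 of the 25 assignments meet the threshold.

10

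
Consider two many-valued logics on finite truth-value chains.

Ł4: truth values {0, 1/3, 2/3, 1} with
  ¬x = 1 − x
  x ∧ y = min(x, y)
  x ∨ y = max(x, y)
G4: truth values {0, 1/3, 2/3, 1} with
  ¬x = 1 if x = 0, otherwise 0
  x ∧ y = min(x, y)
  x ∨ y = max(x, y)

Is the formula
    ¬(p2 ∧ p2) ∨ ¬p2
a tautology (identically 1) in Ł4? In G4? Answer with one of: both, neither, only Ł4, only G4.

neither

In Ł4: at p2 = 1/3 the value is 2/3 — not a tautology.
In G4: at p2 = 1/3 the value is 0 — not a tautology.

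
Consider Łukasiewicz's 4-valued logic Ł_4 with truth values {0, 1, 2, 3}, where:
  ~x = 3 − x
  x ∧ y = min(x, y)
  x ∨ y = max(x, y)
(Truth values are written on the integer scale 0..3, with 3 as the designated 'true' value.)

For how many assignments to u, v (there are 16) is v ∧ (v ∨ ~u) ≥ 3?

4

u = 0, v = 0 ↦ 0  <
u = 0, v = 1 ↦ 1  <
u = 0, v = 2 ↦ 2  <
u = 0, v = 3 ↦ 3  ≥
u = 1, v = 0 ↦ 0  <
u = 1, v = 1 ↦ 1  <
u = 1, v = 2 ↦ 2  <
u = 1, v = 3 ↦ 3  ≥
u = 2, v = 0 ↦ 0  <
u = 2, v = 1 ↦ 1  <
u = 2, v = 2 ↦ 2  <
u = 2, v = 3 ↦ 3  ≥
u = 3, v = 0 ↦ 0  <
u = 3, v = 1 ↦ 1  <
u = 3, v = 2 ↦ 2  <
u = 3, v = 3 ↦ 3  ≥
So 4 of the 16 assignments meet the threshold.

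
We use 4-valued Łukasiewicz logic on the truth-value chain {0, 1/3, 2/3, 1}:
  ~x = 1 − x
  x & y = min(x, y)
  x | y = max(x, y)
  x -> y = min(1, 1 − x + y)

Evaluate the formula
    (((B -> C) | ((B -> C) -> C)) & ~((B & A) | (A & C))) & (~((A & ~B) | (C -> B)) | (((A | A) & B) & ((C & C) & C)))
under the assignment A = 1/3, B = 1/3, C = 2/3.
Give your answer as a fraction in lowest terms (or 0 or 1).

1/3

B -> C = 1/3 -> 2/3 = 1
B -> C = 1/3 -> 2/3 = 1
(B -> C) -> C = 1 -> 2/3 = 2/3
(B -> C) | ((B -> C) -> C) = 1 | 2/3 = 1
B & A = 1/3 & 1/3 = 1/3
A & C = 1/3 & 2/3 = 1/3
(B & A) | (A & C) = 1/3 | 1/3 = 1/3
~((B & A) | (A & C)) = ~1/3 = 2/3
((B -> C) | ((B -> C) -> C)) & ~((B & A) | (A & C)) = 1 & 2/3 = 2/3
~B = ~1/3 = 2/3
A & ~B = 1/3 & 2/3 = 1/3
C -> B = 2/3 -> 1/3 = 2/3
(A & ~B) | (C -> B) = 1/3 | 2/3 = 2/3
~((A & ~B) | (C -> B)) = ~2/3 = 1/3
A | A = 1/3 | 1/3 = 1/3
(A | A) & B = 1/3 & 1/3 = 1/3
C & C = 2/3 & 2/3 = 2/3
(C & C) & C = 2/3 & 2/3 = 2/3
((A | A) & B) & ((C & C) & C) = 1/3 & 2/3 = 1/3
~((A & ~B) | (C -> B)) | (((A | A) & B) & ((C & C) & C)) = 1/3 | 1/3 = 1/3
(((B -> C) | ((B -> C) -> C)) & ~((B & A) | (A & C))) & (~((A & ~B) | (C -> B)) | (((A | A) & B) & ((C & C) & C))) = 2/3 & 1/3 = 1/3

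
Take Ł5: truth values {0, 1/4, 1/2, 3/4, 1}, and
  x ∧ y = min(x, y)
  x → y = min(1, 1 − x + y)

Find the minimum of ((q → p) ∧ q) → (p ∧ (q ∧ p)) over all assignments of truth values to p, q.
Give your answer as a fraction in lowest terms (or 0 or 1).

1/2

Take p = 0, q = 1/2:
q → p = 1/2 → 0 = 1/2
(q → p) ∧ q = 1/2 ∧ 1/2 = 1/2
q ∧ p = 1/2 ∧ 0 = 0
p ∧ (q ∧ p) = 0 ∧ 0 = 0
((q → p) ∧ q) → (p ∧ (q ∧ p)) = 1/2 → 0 = 1/2
No assignment yields a value below 1/2, so this is the minimum.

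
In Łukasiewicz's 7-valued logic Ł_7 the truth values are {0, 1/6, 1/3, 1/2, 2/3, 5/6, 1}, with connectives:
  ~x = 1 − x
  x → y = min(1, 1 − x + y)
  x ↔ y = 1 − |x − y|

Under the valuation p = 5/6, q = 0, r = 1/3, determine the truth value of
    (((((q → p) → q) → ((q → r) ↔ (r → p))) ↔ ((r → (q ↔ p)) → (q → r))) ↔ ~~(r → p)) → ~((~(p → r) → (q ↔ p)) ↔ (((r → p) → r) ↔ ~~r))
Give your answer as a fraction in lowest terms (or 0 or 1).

q → p = 0 → 5/6 = 1
(q → p) → q = 1 → 0 = 0
q → r = 0 → 1/3 = 1
r → p = 1/3 → 5/6 = 1
(q → r) ↔ (r → p) = 1 ↔ 1 = 1
((q → p) → q) → ((q → r) ↔ (r → p)) = 0 → 1 = 1
q ↔ p = 0 ↔ 5/6 = 1/6
r → (q ↔ p) = 1/3 → 1/6 = 5/6
q → r = 0 → 1/3 = 1
(r → (q ↔ p)) → (q → r) = 5/6 → 1 = 1
(((q → p) → q) → ((q → r) ↔ (r → p))) ↔ ((r → (q ↔ p)) → (q → r)) = 1 ↔ 1 = 1
r → p = 1/3 → 5/6 = 1
~(r → p) = ~1 = 0
~~(r → p) = ~0 = 1
((((q → p) → q) → ((q → r) ↔ (r → p))) ↔ ((r → (q ↔ p)) → (q → r))) ↔ ~~(r → p) = 1 ↔ 1 = 1
p → r = 5/6 → 1/3 = 1/2
~(p → r) = ~1/2 = 1/2
q ↔ p = 0 ↔ 5/6 = 1/6
~(p → r) → (q ↔ p) = 1/2 → 1/6 = 2/3
r → p = 1/3 → 5/6 = 1
(r → p) → r = 1 → 1/3 = 1/3
~r = ~1/3 = 2/3
~~r = ~2/3 = 1/3
((r → p) → r) ↔ ~~r = 1/3 ↔ 1/3 = 1
(~(p → r) → (q ↔ p)) ↔ (((r → p) → r) ↔ ~~r) = 2/3 ↔ 1 = 2/3
~((~(p → r) → (q ↔ p)) ↔ (((r → p) → r) ↔ ~~r)) = ~2/3 = 1/3
(((((q → p) → q) → ((q → r) ↔ (r → p))) ↔ ((r → (q ↔ p)) → (q → r))) ↔ ~~(r → p)) → ~((~(p → r) → (q ↔ p)) ↔ (((r → p) → r) ↔ ~~r)) = 1 → 1/3 = 1/3

1/3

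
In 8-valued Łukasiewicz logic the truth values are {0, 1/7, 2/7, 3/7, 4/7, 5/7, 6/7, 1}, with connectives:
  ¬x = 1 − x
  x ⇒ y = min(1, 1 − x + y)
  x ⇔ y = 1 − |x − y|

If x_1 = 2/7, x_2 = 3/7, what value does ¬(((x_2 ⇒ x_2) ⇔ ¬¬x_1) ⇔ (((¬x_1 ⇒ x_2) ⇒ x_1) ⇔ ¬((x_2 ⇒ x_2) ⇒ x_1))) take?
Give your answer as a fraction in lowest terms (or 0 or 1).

x_2 ⇒ x_2 = 3/7 ⇒ 3/7 = 1
¬x_1 = ¬2/7 = 5/7
¬¬x_1 = ¬5/7 = 2/7
(x_2 ⇒ x_2) ⇔ ¬¬x_1 = 1 ⇔ 2/7 = 2/7
¬x_1 = ¬2/7 = 5/7
¬x_1 ⇒ x_2 = 5/7 ⇒ 3/7 = 5/7
(¬x_1 ⇒ x_2) ⇒ x_1 = 5/7 ⇒ 2/7 = 4/7
x_2 ⇒ x_2 = 3/7 ⇒ 3/7 = 1
(x_2 ⇒ x_2) ⇒ x_1 = 1 ⇒ 2/7 = 2/7
¬((x_2 ⇒ x_2) ⇒ x_1) = ¬2/7 = 5/7
((¬x_1 ⇒ x_2) ⇒ x_1) ⇔ ¬((x_2 ⇒ x_2) ⇒ x_1) = 4/7 ⇔ 5/7 = 6/7
((x_2 ⇒ x_2) ⇔ ¬¬x_1) ⇔ (((¬x_1 ⇒ x_2) ⇒ x_1) ⇔ ¬((x_2 ⇒ x_2) ⇒ x_1)) = 2/7 ⇔ 6/7 = 3/7
¬(((x_2 ⇒ x_2) ⇔ ¬¬x_1) ⇔ (((¬x_1 ⇒ x_2) ⇒ x_1) ⇔ ¬((x_2 ⇒ x_2) ⇒ x_1))) = ¬3/7 = 4/7

4/7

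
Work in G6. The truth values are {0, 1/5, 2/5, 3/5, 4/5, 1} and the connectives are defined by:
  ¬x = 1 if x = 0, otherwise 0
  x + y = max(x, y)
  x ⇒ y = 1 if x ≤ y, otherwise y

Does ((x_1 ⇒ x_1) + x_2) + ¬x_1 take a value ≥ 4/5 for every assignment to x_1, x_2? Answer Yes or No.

At x_1 = 1, x_2 = 4/5, for instance:
x_1 ⇒ x_1 = 1 ⇒ 1 = 1
(x_1 ⇒ x_1) + x_2 = 1 + 4/5 = 1
¬x_1 = ¬1 = 0
((x_1 ⇒ x_1) + x_2) + ¬x_1 = 1 + 0 = 1
and checking the remaining 35 assignments likewise gives ≥ 4/5 in every case.

Yes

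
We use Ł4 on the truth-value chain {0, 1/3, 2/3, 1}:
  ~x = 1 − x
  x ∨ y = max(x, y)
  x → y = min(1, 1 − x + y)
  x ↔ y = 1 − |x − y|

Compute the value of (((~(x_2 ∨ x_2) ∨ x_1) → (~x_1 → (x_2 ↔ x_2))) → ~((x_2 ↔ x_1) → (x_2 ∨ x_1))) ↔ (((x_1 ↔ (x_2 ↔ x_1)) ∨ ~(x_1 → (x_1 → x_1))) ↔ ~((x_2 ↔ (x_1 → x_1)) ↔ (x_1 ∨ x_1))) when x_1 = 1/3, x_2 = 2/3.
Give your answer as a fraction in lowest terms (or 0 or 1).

1/3

x_2 ∨ x_2 = 2/3 ∨ 2/3 = 2/3
~(x_2 ∨ x_2) = ~2/3 = 1/3
~(x_2 ∨ x_2) ∨ x_1 = 1/3 ∨ 1/3 = 1/3
~x_1 = ~1/3 = 2/3
x_2 ↔ x_2 = 2/3 ↔ 2/3 = 1
~x_1 → (x_2 ↔ x_2) = 2/3 → 1 = 1
(~(x_2 ∨ x_2) ∨ x_1) → (~x_1 → (x_2 ↔ x_2)) = 1/3 → 1 = 1
x_2 ↔ x_1 = 2/3 ↔ 1/3 = 2/3
x_2 ∨ x_1 = 2/3 ∨ 1/3 = 2/3
(x_2 ↔ x_1) → (x_2 ∨ x_1) = 2/3 → 2/3 = 1
~((x_2 ↔ x_1) → (x_2 ∨ x_1)) = ~1 = 0
((~(x_2 ∨ x_2) ∨ x_1) → (~x_1 → (x_2 ↔ x_2))) → ~((x_2 ↔ x_1) → (x_2 ∨ x_1)) = 1 → 0 = 0
x_2 ↔ x_1 = 2/3 ↔ 1/3 = 2/3
x_1 ↔ (x_2 ↔ x_1) = 1/3 ↔ 2/3 = 2/3
x_1 → x_1 = 1/3 → 1/3 = 1
x_1 → (x_1 → x_1) = 1/3 → 1 = 1
~(x_1 → (x_1 → x_1)) = ~1 = 0
(x_1 ↔ (x_2 ↔ x_1)) ∨ ~(x_1 → (x_1 → x_1)) = 2/3 ∨ 0 = 2/3
x_1 → x_1 = 1/3 → 1/3 = 1
x_2 ↔ (x_1 → x_1) = 2/3 ↔ 1 = 2/3
x_1 ∨ x_1 = 1/3 ∨ 1/3 = 1/3
(x_2 ↔ (x_1 → x_1)) ↔ (x_1 ∨ x_1) = 2/3 ↔ 1/3 = 2/3
~((x_2 ↔ (x_1 → x_1)) ↔ (x_1 ∨ x_1)) = ~2/3 = 1/3
((x_1 ↔ (x_2 ↔ x_1)) ∨ ~(x_1 → (x_1 → x_1))) ↔ ~((x_2 ↔ (x_1 → x_1)) ↔ (x_1 ∨ x_1)) = 2/3 ↔ 1/3 = 2/3
(((~(x_2 ∨ x_2) ∨ x_1) → (~x_1 → (x_2 ↔ x_2))) → ~((x_2 ↔ x_1) → (x_2 ∨ x_1))) ↔ (((x_1 ↔ (x_2 ↔ x_1)) ∨ ~(x_1 → (x_1 → x_1))) ↔ ~((x_2 ↔ (x_1 → x_1)) ↔ (x_1 ∨ x_1))) = 0 ↔ 2/3 = 1/3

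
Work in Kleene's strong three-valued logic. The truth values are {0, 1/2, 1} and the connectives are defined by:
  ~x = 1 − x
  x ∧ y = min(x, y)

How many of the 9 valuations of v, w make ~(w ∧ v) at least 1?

v = 0, w = 0 ↦ 1  ≥
v = 0, w = 1/2 ↦ 1  ≥
v = 0, w = 1 ↦ 1  ≥
v = 1/2, w = 0 ↦ 1  ≥
v = 1/2, w = 1/2 ↦ 1/2  <
v = 1/2, w = 1 ↦ 1/2  <
v = 1, w = 0 ↦ 1  ≥
v = 1, w = 1/2 ↦ 1/2  <
v = 1, w = 1 ↦ 0  <
So 5 of the 9 assignments meet the threshold.

5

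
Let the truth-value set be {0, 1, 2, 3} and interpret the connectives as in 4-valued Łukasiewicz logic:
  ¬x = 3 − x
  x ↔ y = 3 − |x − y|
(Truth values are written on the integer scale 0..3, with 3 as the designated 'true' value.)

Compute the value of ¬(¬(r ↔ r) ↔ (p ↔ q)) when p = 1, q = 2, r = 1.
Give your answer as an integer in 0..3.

2

r ↔ r = 1 ↔ 1 = 3
¬(r ↔ r) = ¬3 = 0
p ↔ q = 1 ↔ 2 = 2
¬(r ↔ r) ↔ (p ↔ q) = 0 ↔ 2 = 1
¬(¬(r ↔ r) ↔ (p ↔ q)) = ¬1 = 2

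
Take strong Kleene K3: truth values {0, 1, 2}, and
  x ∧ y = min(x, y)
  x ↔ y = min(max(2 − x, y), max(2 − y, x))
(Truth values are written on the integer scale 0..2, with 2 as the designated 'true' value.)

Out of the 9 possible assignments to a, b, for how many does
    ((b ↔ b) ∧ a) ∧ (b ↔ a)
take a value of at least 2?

1

a = 0, b = 0 ↦ 0  <
a = 0, b = 1 ↦ 0  <
a = 0, b = 2 ↦ 0  <
a = 1, b = 0 ↦ 1  <
a = 1, b = 1 ↦ 1  <
a = 1, b = 2 ↦ 1  <
a = 2, b = 0 ↦ 0  <
a = 2, b = 1 ↦ 1  <
a = 2, b = 2 ↦ 2  ≥
So 1 of the 9 assignments meets the threshold.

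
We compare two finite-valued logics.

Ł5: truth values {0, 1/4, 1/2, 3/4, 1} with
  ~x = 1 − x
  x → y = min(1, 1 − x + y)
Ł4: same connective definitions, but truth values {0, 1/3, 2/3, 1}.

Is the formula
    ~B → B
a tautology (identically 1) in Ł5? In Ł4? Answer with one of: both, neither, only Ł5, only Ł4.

In Ł5: at B = 0 the value is 0 — not a tautology.
In Ł4: at B = 0 the value is 0 — not a tautology.

neither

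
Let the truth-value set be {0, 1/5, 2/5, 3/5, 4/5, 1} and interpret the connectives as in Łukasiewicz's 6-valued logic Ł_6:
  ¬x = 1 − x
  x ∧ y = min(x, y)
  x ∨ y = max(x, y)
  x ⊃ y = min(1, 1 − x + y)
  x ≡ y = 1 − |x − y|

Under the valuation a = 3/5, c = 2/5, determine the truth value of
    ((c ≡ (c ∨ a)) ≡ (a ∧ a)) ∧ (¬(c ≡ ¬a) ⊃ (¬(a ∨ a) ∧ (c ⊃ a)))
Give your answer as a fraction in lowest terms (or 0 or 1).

c ∨ a = 2/5 ∨ 3/5 = 3/5
c ≡ (c ∨ a) = 2/5 ≡ 3/5 = 4/5
a ∧ a = 3/5 ∧ 3/5 = 3/5
(c ≡ (c ∨ a)) ≡ (a ∧ a) = 4/5 ≡ 3/5 = 4/5
¬a = ¬3/5 = 2/5
c ≡ ¬a = 2/5 ≡ 2/5 = 1
¬(c ≡ ¬a) = ¬1 = 0
a ∨ a = 3/5 ∨ 3/5 = 3/5
¬(a ∨ a) = ¬3/5 = 2/5
c ⊃ a = 2/5 ⊃ 3/5 = 1
¬(a ∨ a) ∧ (c ⊃ a) = 2/5 ∧ 1 = 2/5
¬(c ≡ ¬a) ⊃ (¬(a ∨ a) ∧ (c ⊃ a)) = 0 ⊃ 2/5 = 1
((c ≡ (c ∨ a)) ≡ (a ∧ a)) ∧ (¬(c ≡ ¬a) ⊃ (¬(a ∨ a) ∧ (c ⊃ a))) = 4/5 ∧ 1 = 4/5

4/5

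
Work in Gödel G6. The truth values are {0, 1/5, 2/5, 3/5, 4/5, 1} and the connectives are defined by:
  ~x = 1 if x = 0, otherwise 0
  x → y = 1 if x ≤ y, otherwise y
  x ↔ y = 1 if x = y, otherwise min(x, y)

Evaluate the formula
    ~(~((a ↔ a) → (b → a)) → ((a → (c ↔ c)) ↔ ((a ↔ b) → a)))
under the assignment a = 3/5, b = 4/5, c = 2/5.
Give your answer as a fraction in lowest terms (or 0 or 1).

a ↔ a = 3/5 ↔ 3/5 = 1
b → a = 4/5 → 3/5 = 3/5
(a ↔ a) → (b → a) = 1 → 3/5 = 3/5
~((a ↔ a) → (b → a)) = ~3/5 = 0
c ↔ c = 2/5 ↔ 2/5 = 1
a → (c ↔ c) = 3/5 → 1 = 1
a ↔ b = 3/5 ↔ 4/5 = 3/5
(a ↔ b) → a = 3/5 → 3/5 = 1
(a → (c ↔ c)) ↔ ((a ↔ b) → a) = 1 ↔ 1 = 1
~((a ↔ a) → (b → a)) → ((a → (c ↔ c)) ↔ ((a ↔ b) → a)) = 0 → 1 = 1
~(~((a ↔ a) → (b → a)) → ((a → (c ↔ c)) ↔ ((a ↔ b) → a))) = ~1 = 0

0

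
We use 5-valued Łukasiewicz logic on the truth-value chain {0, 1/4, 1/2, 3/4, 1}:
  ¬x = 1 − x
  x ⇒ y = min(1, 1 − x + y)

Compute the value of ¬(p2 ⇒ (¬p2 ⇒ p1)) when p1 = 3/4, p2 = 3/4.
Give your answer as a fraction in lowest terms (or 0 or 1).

¬p2 = ¬3/4 = 1/4
¬p2 ⇒ p1 = 1/4 ⇒ 3/4 = 1
p2 ⇒ (¬p2 ⇒ p1) = 3/4 ⇒ 1 = 1
¬(p2 ⇒ (¬p2 ⇒ p1)) = ¬1 = 0

0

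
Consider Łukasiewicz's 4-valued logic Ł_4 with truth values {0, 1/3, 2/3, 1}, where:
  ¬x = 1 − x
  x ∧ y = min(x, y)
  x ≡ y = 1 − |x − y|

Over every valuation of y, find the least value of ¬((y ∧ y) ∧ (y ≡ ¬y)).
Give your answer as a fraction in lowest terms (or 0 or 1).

Take y = 2/3:
y ∧ y = 2/3 ∧ 2/3 = 2/3
¬y = ¬2/3 = 1/3
y ≡ ¬y = 2/3 ≡ 1/3 = 2/3
(y ∧ y) ∧ (y ≡ ¬y) = 2/3 ∧ 2/3 = 2/3
¬((y ∧ y) ∧ (y ≡ ¬y)) = ¬2/3 = 1/3
No assignment yields a value below 1/3, so this is the minimum.

1/3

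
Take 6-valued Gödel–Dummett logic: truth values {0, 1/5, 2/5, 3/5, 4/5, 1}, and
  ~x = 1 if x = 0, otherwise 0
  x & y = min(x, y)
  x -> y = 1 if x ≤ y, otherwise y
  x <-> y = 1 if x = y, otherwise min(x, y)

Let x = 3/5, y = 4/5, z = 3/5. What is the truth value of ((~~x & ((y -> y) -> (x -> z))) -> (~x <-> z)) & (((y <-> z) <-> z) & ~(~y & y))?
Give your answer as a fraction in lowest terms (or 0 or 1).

0

~x = ~3/5 = 0
~~x = ~0 = 1
y -> y = 4/5 -> 4/5 = 1
x -> z = 3/5 -> 3/5 = 1
(y -> y) -> (x -> z) = 1 -> 1 = 1
~~x & ((y -> y) -> (x -> z)) = 1 & 1 = 1
~x = ~3/5 = 0
~x <-> z = 0 <-> 3/5 = 0
(~~x & ((y -> y) -> (x -> z))) -> (~x <-> z) = 1 -> 0 = 0
y <-> z = 4/5 <-> 3/5 = 3/5
(y <-> z) <-> z = 3/5 <-> 3/5 = 1
~y = ~4/5 = 0
~y & y = 0 & 4/5 = 0
~(~y & y) = ~0 = 1
((y <-> z) <-> z) & ~(~y & y) = 1 & 1 = 1
((~~x & ((y -> y) -> (x -> z))) -> (~x <-> z)) & (((y <-> z) <-> z) & ~(~y & y)) = 0 & 1 = 0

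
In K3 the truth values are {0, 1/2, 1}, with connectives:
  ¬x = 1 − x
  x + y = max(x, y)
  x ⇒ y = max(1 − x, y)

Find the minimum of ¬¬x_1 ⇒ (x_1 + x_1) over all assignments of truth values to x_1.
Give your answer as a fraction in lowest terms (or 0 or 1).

1/2

Take x_1 = 1/2:
¬x_1 = ¬1/2 = 1/2
¬¬x_1 = ¬1/2 = 1/2
x_1 + x_1 = 1/2 + 1/2 = 1/2
¬¬x_1 ⇒ (x_1 + x_1) = 1/2 ⇒ 1/2 = 1/2
No assignment yields a value below 1/2, so this is the minimum.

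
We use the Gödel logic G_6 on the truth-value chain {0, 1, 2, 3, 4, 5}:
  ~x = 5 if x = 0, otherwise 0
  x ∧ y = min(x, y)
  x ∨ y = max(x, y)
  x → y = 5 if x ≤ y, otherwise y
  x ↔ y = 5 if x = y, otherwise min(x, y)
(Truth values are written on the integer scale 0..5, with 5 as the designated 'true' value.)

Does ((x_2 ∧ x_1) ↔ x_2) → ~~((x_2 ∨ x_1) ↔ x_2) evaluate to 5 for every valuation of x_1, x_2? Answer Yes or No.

Counterexample: take x_1 = 1, x_2 = 0.
x_2 ∧ x_1 = 0 ∧ 1 = 0
(x_2 ∧ x_1) ↔ x_2 = 0 ↔ 0 = 5
x_2 ∨ x_1 = 0 ∨ 1 = 1
(x_2 ∨ x_1) ↔ x_2 = 1 ↔ 0 = 0
~((x_2 ∨ x_1) ↔ x_2) = ~0 = 5
~~((x_2 ∨ x_1) ↔ x_2) = ~5 = 0
((x_2 ∧ x_1) ↔ x_2) → ~~((x_2 ∨ x_1) ↔ x_2) = 5 → 0 = 0
This gives 0 ≠ 5.

No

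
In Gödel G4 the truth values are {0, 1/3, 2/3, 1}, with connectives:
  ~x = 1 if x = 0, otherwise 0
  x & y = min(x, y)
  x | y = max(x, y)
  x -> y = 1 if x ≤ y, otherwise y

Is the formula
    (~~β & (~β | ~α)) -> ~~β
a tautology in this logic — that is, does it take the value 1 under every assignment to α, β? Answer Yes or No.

α = 0, β = 0 ↦ 1
α = 0, β = 1/3 ↦ 1
α = 0, β = 2/3 ↦ 1
α = 0, β = 1 ↦ 1
α = 1/3, β = 0 ↦ 1
α = 1/3, β = 1/3 ↦ 1
α = 1/3, β = 2/3 ↦ 1
α = 1/3, β = 1 ↦ 1
α = 2/3, β = 0 ↦ 1
α = 2/3, β = 1/3 ↦ 1
α = 2/3, β = 2/3 ↦ 1
α = 2/3, β = 1 ↦ 1
α = 1, β = 0 ↦ 1
α = 1, β = 1/3 ↦ 1
α = 1, β = 2/3 ↦ 1
α = 1, β = 1 ↦ 1
Every assignment gives a value ≥ 1.

Yes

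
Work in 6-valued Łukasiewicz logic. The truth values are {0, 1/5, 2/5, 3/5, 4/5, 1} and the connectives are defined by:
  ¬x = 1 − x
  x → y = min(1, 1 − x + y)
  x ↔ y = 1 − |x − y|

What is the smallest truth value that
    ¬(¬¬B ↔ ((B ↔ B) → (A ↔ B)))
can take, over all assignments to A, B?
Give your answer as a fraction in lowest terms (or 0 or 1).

0

Take A = 1/5, B = 3/5:
¬B = ¬3/5 = 2/5
¬¬B = ¬2/5 = 3/5
B ↔ B = 3/5 ↔ 3/5 = 1
A ↔ B = 1/5 ↔ 3/5 = 3/5
(B ↔ B) → (A ↔ B) = 1 → 3/5 = 3/5
¬¬B ↔ ((B ↔ B) → (A ↔ B)) = 3/5 ↔ 3/5 = 1
¬(¬¬B ↔ ((B ↔ B) → (A ↔ B))) = ¬1 = 0
No assignment yields a value below 0, so this is the minimum.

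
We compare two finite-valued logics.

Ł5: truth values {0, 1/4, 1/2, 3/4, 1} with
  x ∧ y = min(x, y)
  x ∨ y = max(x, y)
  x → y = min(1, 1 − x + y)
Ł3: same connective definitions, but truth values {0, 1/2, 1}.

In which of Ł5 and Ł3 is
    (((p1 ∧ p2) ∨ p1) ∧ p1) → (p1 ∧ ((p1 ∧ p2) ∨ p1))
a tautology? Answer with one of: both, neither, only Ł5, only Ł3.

In Ł5: every assignment gives 1 — tautology.
In Ł3: every assignment gives 1 — tautology.

both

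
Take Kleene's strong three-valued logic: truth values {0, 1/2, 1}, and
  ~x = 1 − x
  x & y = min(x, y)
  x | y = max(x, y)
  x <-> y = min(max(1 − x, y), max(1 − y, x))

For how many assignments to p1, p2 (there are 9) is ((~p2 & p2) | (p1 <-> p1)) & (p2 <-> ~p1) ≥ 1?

2

p1 = 0, p2 = 0 ↦ 0  <
p1 = 0, p2 = 1/2 ↦ 1/2  <
p1 = 0, p2 = 1 ↦ 1  ≥
p1 = 1/2, p2 = 0 ↦ 1/2  <
p1 = 1/2, p2 = 1/2 ↦ 1/2  <
p1 = 1/2, p2 = 1 ↦ 1/2  <
p1 = 1, p2 = 0 ↦ 1  ≥
p1 = 1, p2 = 1/2 ↦ 1/2  <
p1 = 1, p2 = 1 ↦ 0  <
So 2 of the 9 assignments meet the threshold.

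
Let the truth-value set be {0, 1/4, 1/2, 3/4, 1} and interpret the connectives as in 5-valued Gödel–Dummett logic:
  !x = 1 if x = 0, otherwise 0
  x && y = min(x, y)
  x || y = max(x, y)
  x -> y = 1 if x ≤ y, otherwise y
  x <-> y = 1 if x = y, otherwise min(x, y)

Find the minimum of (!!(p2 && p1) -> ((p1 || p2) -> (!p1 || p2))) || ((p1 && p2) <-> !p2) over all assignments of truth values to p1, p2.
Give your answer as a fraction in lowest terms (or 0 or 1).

Take p1 = 1/2, p2 = 1/4:
p2 && p1 = 1/4 && 1/2 = 1/4
!(p2 && p1) = !1/4 = 0
!!(p2 && p1) = !0 = 1
p1 || p2 = 1/2 || 1/4 = 1/2
!p1 = !1/2 = 0
!p1 || p2 = 0 || 1/4 = 1/4
(p1 || p2) -> (!p1 || p2) = 1/2 -> 1/4 = 1/4
!!(p2 && p1) -> ((p1 || p2) -> (!p1 || p2)) = 1 -> 1/4 = 1/4
p1 && p2 = 1/2 && 1/4 = 1/4
!p2 = !1/4 = 0
(p1 && p2) <-> !p2 = 1/4 <-> 0 = 0
(!!(p2 && p1) -> ((p1 || p2) -> (!p1 || p2))) || ((p1 && p2) <-> !p2) = 1/4 || 0 = 1/4
No assignment yields a value below 1/4, so this is the minimum.

1/4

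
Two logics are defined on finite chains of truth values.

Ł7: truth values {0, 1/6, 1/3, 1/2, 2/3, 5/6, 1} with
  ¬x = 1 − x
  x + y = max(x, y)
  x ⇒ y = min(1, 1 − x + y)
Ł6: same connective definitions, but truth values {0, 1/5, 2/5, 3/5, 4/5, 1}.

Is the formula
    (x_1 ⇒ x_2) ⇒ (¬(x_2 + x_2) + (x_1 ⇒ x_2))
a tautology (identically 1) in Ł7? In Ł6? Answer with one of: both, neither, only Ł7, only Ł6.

In Ł7: every assignment gives 1 — tautology.
In Ł6: every assignment gives 1 — tautology.

both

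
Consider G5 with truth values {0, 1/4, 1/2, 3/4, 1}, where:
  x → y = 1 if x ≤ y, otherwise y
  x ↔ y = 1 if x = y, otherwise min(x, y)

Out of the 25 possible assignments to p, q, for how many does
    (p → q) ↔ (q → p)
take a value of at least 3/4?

7

value 1: 5 assignments (counts)
value 3/4: 2 assignments (counts)
value 1/2: 4 assignments
value 1/4: 6 assignments
value 0: 8 assignments
So 7 of the 25 assignments meet the threshold.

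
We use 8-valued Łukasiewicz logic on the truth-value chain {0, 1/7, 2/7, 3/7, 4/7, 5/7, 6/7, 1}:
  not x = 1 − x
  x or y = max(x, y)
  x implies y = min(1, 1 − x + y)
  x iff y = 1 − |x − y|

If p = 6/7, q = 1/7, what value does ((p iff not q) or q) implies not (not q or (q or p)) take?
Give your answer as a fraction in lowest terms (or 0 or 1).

not q = not 1/7 = 6/7
p iff not q = 6/7 iff 6/7 = 1
(p iff not q) or q = 1 or 1/7 = 1
not q = not 1/7 = 6/7
q or p = 1/7 or 6/7 = 6/7
not q or (q or p) = 6/7 or 6/7 = 6/7
not (not q or (q or p)) = not 6/7 = 1/7
((p iff not q) or q) implies not (not q or (q or p)) = 1 implies 1/7 = 1/7

1/7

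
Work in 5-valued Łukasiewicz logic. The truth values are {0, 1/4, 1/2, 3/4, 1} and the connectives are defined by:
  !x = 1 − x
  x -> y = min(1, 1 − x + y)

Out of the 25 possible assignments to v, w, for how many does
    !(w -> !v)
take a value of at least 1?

1

value 1: 1 assignment (counts)
value 3/4: 2 assignments
value 1/2: 3 assignments
value 1/4: 4 assignments
value 0: 15 assignments
So 1 of the 25 assignments meets the threshold.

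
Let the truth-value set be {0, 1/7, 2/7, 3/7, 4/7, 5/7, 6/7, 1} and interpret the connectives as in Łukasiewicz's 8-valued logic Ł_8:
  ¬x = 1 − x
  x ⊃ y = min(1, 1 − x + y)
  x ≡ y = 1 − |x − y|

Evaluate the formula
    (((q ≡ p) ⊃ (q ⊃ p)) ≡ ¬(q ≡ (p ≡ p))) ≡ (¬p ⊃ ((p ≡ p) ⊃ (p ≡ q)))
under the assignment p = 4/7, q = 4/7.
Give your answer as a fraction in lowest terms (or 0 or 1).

3/7

q ≡ p = 4/7 ≡ 4/7 = 1
q ⊃ p = 4/7 ⊃ 4/7 = 1
(q ≡ p) ⊃ (q ⊃ p) = 1 ⊃ 1 = 1
p ≡ p = 4/7 ≡ 4/7 = 1
q ≡ (p ≡ p) = 4/7 ≡ 1 = 4/7
¬(q ≡ (p ≡ p)) = ¬4/7 = 3/7
((q ≡ p) ⊃ (q ⊃ p)) ≡ ¬(q ≡ (p ≡ p)) = 1 ≡ 3/7 = 3/7
¬p = ¬4/7 = 3/7
p ≡ p = 4/7 ≡ 4/7 = 1
p ≡ q = 4/7 ≡ 4/7 = 1
(p ≡ p) ⊃ (p ≡ q) = 1 ⊃ 1 = 1
¬p ⊃ ((p ≡ p) ⊃ (p ≡ q)) = 3/7 ⊃ 1 = 1
(((q ≡ p) ⊃ (q ⊃ p)) ≡ ¬(q ≡ (p ≡ p))) ≡ (¬p ⊃ ((p ≡ p) ⊃ (p ≡ q))) = 3/7 ≡ 1 = 3/7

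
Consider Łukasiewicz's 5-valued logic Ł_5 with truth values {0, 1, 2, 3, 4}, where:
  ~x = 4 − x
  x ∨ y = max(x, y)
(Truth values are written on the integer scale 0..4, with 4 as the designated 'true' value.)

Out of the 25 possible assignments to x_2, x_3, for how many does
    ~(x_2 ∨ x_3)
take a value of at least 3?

value 4: 1 assignment (counts)
value 3: 3 assignments (counts)
value 2: 5 assignments
value 1: 7 assignments
value 0: 9 assignments
So 4 of the 25 assignments meet the threshold.

4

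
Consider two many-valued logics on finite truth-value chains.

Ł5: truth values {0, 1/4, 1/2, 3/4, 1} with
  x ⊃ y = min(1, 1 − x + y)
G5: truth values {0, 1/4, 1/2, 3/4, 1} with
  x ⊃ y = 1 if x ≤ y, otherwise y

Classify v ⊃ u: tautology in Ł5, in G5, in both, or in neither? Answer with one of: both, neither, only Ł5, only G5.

In Ł5: at u = 0, v = 1/4 the value is 3/4 — not a tautology.
In G5: at u = 0, v = 1/4 the value is 0 — not a tautology.

neither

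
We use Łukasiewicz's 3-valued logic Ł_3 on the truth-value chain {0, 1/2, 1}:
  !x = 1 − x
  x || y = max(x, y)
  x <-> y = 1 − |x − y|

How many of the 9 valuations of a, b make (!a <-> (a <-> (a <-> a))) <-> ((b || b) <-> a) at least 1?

3

a = 0, b = 0 ↦ 0  <
a = 0, b = 1/2 ↦ 1/2  <
a = 0, b = 1 ↦ 1  ≥
a = 1/2, b = 0 ↦ 1/2  <
a = 1/2, b = 1/2 ↦ 1  ≥
a = 1/2, b = 1 ↦ 1/2  <
a = 1, b = 0 ↦ 1  ≥
a = 1, b = 1/2 ↦ 1/2  <
a = 1, b = 1 ↦ 0  <
So 3 of the 9 assignments meet the threshold.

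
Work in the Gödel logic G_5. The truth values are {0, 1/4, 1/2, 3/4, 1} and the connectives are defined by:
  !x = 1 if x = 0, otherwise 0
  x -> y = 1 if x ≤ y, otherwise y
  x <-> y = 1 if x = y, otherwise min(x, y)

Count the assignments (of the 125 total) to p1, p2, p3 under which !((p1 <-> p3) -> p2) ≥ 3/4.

value 1: 17 assignments (counts)
value 0: 108 assignments
So 17 of the 125 assignments meet the threshold.

17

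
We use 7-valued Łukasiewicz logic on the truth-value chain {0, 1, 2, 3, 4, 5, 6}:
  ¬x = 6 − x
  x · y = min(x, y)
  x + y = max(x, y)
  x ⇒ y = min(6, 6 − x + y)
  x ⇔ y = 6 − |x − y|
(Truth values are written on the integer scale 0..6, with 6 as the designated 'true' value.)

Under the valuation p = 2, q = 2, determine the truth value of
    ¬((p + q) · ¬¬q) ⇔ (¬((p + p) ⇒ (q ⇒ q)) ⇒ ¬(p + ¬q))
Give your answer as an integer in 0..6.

4

p + q = 2 + 2 = 2
¬q = ¬2 = 4
¬¬q = ¬4 = 2
(p + q) · ¬¬q = 2 · 2 = 2
¬((p + q) · ¬¬q) = ¬2 = 4
p + p = 2 + 2 = 2
q ⇒ q = 2 ⇒ 2 = 6
(p + p) ⇒ (q ⇒ q) = 2 ⇒ 6 = 6
¬((p + p) ⇒ (q ⇒ q)) = ¬6 = 0
¬q = ¬2 = 4
p + ¬q = 2 + 4 = 4
¬(p + ¬q) = ¬4 = 2
¬((p + p) ⇒ (q ⇒ q)) ⇒ ¬(p + ¬q) = 0 ⇒ 2 = 6
¬((p + q) · ¬¬q) ⇔ (¬((p + p) ⇒ (q ⇒ q)) ⇒ ¬(p + ¬q)) = 4 ⇔ 6 = 4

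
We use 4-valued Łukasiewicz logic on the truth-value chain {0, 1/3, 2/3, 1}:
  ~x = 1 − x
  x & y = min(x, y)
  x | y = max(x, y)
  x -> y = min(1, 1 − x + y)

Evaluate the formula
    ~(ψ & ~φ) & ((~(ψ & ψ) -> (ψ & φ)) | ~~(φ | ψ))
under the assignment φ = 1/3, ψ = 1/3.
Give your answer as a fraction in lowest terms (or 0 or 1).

~φ = ~1/3 = 2/3
ψ & ~φ = 1/3 & 2/3 = 1/3
~(ψ & ~φ) = ~1/3 = 2/3
ψ & ψ = 1/3 & 1/3 = 1/3
~(ψ & ψ) = ~1/3 = 2/3
ψ & φ = 1/3 & 1/3 = 1/3
~(ψ & ψ) -> (ψ & φ) = 2/3 -> 1/3 = 2/3
φ | ψ = 1/3 | 1/3 = 1/3
~(φ | ψ) = ~1/3 = 2/3
~~(φ | ψ) = ~2/3 = 1/3
(~(ψ & ψ) -> (ψ & φ)) | ~~(φ | ψ) = 2/3 | 1/3 = 2/3
~(ψ & ~φ) & ((~(ψ & ψ) -> (ψ & φ)) | ~~(φ | ψ)) = 2/3 & 2/3 = 2/3

2/3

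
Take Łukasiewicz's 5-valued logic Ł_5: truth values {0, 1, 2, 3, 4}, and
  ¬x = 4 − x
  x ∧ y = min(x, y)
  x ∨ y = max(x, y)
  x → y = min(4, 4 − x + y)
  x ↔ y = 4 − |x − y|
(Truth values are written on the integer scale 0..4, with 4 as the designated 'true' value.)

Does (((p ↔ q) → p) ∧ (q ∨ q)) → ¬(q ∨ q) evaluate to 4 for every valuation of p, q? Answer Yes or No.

Counterexample: take p = 0, q = 3.
p ↔ q = 0 ↔ 3 = 1
(p ↔ q) → p = 1 → 0 = 3
q ∨ q = 3 ∨ 3 = 3
((p ↔ q) → p) ∧ (q ∨ q) = 3 ∧ 3 = 3
¬(q ∨ q) = ¬3 = 1
(((p ↔ q) → p) ∧ (q ∨ q)) → ¬(q ∨ q) = 3 → 1 = 2
This gives 2 ≠ 4.

No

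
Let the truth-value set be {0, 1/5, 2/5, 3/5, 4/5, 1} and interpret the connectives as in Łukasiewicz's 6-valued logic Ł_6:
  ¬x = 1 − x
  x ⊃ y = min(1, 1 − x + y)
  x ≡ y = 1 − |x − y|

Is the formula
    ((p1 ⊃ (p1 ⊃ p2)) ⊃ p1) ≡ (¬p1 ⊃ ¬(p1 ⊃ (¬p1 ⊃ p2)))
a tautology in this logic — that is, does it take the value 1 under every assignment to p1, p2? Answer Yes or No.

Counterexample: take p1 = 3/5, p2 = 0.
p1 ⊃ p2 = 3/5 ⊃ 0 = 2/5
p1 ⊃ (p1 ⊃ p2) = 3/5 ⊃ 2/5 = 4/5
(p1 ⊃ (p1 ⊃ p2)) ⊃ p1 = 4/5 ⊃ 3/5 = 4/5
¬p1 = ¬3/5 = 2/5
¬p1 = ¬3/5 = 2/5
¬p1 ⊃ p2 = 2/5 ⊃ 0 = 3/5
p1 ⊃ (¬p1 ⊃ p2) = 3/5 ⊃ 3/5 = 1
¬(p1 ⊃ (¬p1 ⊃ p2)) = ¬1 = 0
¬p1 ⊃ ¬(p1 ⊃ (¬p1 ⊃ p2)) = 2/5 ⊃ 0 = 3/5
((p1 ⊃ (p1 ⊃ p2)) ⊃ p1) ≡ (¬p1 ⊃ ¬(p1 ⊃ (¬p1 ⊃ p2))) = 4/5 ≡ 3/5 = 4/5
This gives 4/5 ≠ 1.

No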